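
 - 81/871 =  - 1 + 790/871 = - 0.09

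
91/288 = 91/288= 0.32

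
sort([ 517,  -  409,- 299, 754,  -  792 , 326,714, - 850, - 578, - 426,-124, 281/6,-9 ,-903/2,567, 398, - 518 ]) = [  -  850,-792, - 578,  -  518, - 903/2,-426 , - 409,  -  299,  -  124,-9,281/6, 326,398,517, 567,  714,754] 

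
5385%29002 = 5385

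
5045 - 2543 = 2502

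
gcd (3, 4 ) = 1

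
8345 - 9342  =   - 997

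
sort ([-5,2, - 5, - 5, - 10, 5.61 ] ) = [ - 10, - 5 , - 5, - 5, 2,  5.61] 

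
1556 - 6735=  - 5179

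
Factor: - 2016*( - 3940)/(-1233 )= -2^7*5^1*7^1*137^(-1 )*197^1 = - 882560/137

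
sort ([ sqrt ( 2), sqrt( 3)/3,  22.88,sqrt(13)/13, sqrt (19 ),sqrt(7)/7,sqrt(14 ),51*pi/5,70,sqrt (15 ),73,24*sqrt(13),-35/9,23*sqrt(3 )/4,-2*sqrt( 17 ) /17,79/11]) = [-35/9, - 2*sqrt ( 17)/17,sqrt( 13)/13,sqrt(7)/7,sqrt(3)/3, sqrt(2),sqrt (14),  sqrt( 15 ),  sqrt (19),79/11,23*sqrt(3 ) /4,22.88,51*pi/5,70,73, 24*sqrt(13 )]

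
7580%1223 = 242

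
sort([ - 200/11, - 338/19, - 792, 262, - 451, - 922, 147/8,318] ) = [ - 922,-792, - 451,  -  200/11, -338/19  ,  147/8,262, 318] 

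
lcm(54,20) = 540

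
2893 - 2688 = 205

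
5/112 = 5/112 = 0.04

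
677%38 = 31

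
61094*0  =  0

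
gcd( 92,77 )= 1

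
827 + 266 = 1093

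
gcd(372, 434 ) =62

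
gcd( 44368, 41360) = 752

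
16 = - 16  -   -32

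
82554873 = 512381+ 82042492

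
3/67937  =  3/67937 = 0.00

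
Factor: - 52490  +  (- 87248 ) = - 139738 = - 2^1*109^1*641^1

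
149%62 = 25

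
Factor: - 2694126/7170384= - 449021/1195064= - 2^( - 3)*13^(-1 )*17^1*61^1*433^1* 11491^( - 1)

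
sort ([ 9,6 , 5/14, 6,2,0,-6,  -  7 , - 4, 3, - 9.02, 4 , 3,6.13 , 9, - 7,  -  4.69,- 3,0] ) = [ - 9.02, - 7, - 7, - 6, - 4.69, - 4, - 3, 0, 0,5/14, 2,3, 3 , 4,6,6,  6.13,9,  9 ] 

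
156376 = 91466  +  64910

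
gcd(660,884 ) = 4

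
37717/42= 37717/42 =898.02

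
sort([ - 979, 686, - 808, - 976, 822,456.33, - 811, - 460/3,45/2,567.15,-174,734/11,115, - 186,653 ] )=[ - 979,  -  976,  -  811, - 808, - 186,  -  174, - 460/3,45/2,  734/11, 115, 456.33,567.15 , 653,686,822 ] 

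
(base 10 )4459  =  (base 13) 2050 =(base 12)26B7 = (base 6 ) 32351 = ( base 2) 1000101101011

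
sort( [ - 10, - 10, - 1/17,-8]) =[  -  10, - 10, - 8, - 1/17]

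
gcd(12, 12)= 12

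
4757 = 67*71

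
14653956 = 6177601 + 8476355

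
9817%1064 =241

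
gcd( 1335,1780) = 445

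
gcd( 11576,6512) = 8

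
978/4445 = 978/4445 = 0.22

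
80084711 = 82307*973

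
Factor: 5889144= 2^3*3^1 * 59^1 * 4159^1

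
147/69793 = 147/69793 = 0.00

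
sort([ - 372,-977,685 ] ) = [ - 977, - 372,685]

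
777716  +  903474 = 1681190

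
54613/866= 54613/866 = 63.06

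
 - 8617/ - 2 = 4308 + 1/2=4308.50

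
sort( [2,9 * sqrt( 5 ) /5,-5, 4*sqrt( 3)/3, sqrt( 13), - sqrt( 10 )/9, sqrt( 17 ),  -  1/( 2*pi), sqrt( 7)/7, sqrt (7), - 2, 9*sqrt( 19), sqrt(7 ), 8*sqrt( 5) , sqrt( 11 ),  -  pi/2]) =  [ - 5 , - 2, - pi/2, - sqrt( 10)/9, - 1/( 2* pi ), sqrt( 7)/7, 2, 4*sqrt( 3 ) /3, sqrt( 7),sqrt(7 ),sqrt(11),sqrt( 13 ),9*sqrt ( 5 )/5, sqrt( 17), 8*sqrt( 5),9*sqrt(19)] 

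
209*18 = 3762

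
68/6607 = 68/6607 = 0.01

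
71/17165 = 71/17165 = 0.00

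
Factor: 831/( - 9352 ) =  - 2^ ( - 3)*3^1*7^(-1 )*167^( - 1 )*277^1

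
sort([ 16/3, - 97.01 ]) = [-97.01,16/3 ] 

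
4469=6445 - 1976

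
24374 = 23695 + 679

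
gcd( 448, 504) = 56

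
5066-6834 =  - 1768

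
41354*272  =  11248288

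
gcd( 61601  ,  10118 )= 1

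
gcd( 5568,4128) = 96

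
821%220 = 161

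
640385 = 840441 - 200056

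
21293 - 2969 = 18324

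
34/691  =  34/691= 0.05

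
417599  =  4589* 91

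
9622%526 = 154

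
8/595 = 8/595 = 0.01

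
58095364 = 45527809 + 12567555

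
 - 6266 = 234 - 6500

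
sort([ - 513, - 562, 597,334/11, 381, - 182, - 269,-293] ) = [ - 562, - 513, - 293,  -  269, - 182,  334/11, 381, 597 ]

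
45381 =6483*7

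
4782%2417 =2365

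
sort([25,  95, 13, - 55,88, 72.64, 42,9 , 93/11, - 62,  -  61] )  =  [-62 ,  -  61,  -  55,93/11,9,13,25 , 42,  72.64, 88, 95] 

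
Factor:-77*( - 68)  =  5236= 2^2*7^1* 11^1*17^1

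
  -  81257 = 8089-89346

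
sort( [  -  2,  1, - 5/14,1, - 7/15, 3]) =[ - 2, - 7/15, - 5/14,1,  1,3 ]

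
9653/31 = 311 + 12/31   =  311.39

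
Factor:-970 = -2^1*5^1*97^1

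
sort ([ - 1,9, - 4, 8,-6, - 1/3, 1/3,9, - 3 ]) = [ - 6, - 4, - 3 , - 1, - 1/3,1/3,8,9,9]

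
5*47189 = 235945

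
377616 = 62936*6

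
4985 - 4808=177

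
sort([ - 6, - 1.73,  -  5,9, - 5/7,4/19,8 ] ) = [  -  6, - 5, - 1.73, - 5/7,4/19,  8, 9]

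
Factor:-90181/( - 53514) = 91/54=2^( - 1)*3^ (-3) * 7^1 * 13^1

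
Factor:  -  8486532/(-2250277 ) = 2^2 * 3^5*761^(-1 ) * 2957^ (-1)*8731^1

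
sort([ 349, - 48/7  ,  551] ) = [ - 48/7, 349,551 ]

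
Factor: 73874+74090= 2^2*71^1*521^1=   147964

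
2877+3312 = 6189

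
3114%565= 289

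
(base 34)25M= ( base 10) 2504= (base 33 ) 29t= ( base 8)4710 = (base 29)2SA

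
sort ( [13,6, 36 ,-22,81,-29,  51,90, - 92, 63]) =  [ - 92 , - 29, - 22,6,13, 36,51 , 63 , 81,90 ] 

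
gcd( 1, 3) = 1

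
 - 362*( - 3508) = 1269896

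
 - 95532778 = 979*( - 97582 ) 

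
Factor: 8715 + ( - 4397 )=2^1* 17^1*127^1 = 4318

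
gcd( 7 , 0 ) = 7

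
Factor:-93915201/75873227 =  - 3^1*17^(  -  1 )*71^ (  -  1)*62861^( - 1 )*31305067^1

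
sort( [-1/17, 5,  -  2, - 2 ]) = [  -  2, - 2,-1/17,  5] 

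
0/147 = 0  =  0.00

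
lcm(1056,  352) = 1056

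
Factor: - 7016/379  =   - 2^3 * 379^( - 1 )*877^1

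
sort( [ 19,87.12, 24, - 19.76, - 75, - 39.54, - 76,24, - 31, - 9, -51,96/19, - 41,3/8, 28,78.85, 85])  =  [-76,-75, - 51, - 41, - 39.54, - 31, - 19.76, - 9,3/8,96/19,19,24,24, 28,78.85,85,87.12 ]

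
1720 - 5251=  - 3531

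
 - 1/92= - 1 + 91/92 = - 0.01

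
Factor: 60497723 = 11^1* 13^1*423061^1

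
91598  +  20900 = 112498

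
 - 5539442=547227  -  6086669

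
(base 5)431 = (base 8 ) 164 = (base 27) 48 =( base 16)74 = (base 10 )116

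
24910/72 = 345 + 35/36= 345.97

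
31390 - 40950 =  - 9560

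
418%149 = 120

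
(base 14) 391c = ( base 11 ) 7591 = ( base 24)h9e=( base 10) 10022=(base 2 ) 10011100100110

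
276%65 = 16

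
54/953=54/953 = 0.06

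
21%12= 9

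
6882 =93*74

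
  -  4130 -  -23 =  - 4107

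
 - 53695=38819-92514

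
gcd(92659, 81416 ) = 1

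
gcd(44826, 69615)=3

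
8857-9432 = - 575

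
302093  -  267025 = 35068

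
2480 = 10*248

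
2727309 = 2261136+466173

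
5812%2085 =1642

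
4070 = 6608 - 2538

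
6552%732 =696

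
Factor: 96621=3^1 * 7^1*43^1*107^1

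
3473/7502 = 3473/7502 = 0.46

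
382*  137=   52334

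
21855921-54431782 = - 32575861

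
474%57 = 18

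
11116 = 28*397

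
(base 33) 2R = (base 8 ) 135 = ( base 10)93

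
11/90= 11/90 = 0.12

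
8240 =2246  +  5994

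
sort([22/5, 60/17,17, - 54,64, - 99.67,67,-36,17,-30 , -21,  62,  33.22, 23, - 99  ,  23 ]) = [-99.67,-99, - 54,-36,  -  30,-21, 60/17,22/5 , 17,17,23, 23,33.22 , 62,64, 67] 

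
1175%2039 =1175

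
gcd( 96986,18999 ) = 1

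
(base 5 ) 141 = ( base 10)46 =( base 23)20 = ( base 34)1C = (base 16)2e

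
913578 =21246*43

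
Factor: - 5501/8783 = -5501^1 * 8783^( - 1 )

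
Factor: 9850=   2^1*5^2*197^1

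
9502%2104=1086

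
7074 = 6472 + 602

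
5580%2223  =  1134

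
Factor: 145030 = 2^1*5^1 *14503^1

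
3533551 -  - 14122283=17655834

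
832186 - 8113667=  - 7281481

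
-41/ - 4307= 41/4307 = 0.01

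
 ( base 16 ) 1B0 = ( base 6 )2000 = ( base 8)660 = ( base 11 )363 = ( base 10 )432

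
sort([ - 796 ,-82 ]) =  [-796, - 82] 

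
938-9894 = - 8956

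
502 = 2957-2455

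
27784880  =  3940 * 7052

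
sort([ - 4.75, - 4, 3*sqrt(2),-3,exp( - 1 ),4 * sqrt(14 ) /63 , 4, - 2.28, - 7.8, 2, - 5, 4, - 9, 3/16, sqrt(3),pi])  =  [ - 9, - 7.8,-5, -4.75, - 4,-3, -2.28,  3/16,  4*sqrt( 14) /63,exp( - 1),sqrt( 3 ), 2,pi, 4, 4, 3*sqrt( 2 )]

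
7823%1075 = 298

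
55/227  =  55/227 = 0.24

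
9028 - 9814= -786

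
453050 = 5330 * 85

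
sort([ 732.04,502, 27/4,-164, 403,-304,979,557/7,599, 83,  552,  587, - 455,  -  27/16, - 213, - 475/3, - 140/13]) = [ - 455, - 304, - 213, - 164,-475/3, - 140/13 , -27/16,27/4,  557/7,  83,403,502,552, 587 , 599, 732.04,979]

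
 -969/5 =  - 194 + 1/5 = - 193.80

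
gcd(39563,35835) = 1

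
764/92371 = 764/92371 = 0.01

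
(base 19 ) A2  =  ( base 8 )300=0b11000000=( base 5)1232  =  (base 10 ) 192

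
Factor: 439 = 439^1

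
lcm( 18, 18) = 18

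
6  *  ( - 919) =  - 5514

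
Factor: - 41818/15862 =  - 29/11  =  - 11^( - 1)*29^1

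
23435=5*4687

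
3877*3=11631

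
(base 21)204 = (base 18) 2d4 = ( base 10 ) 886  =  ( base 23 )1fc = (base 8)1566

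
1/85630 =1/85630 = 0.00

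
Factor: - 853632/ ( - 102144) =2^( - 1 )*3^2*7^( - 1)*13^1 = 117/14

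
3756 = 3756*1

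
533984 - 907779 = - 373795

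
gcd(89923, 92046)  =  1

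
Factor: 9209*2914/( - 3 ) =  - 26835026/3 = - 2^1*3^(  -  1 ) * 31^1* 47^1*9209^1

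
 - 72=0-72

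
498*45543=22680414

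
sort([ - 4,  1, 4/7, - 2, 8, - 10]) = [ - 10,-4, - 2, 4/7,1, 8] 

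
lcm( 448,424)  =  23744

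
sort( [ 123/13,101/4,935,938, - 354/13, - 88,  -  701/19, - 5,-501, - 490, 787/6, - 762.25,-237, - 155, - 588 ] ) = [ - 762.25, - 588, - 501, - 490 , - 237 , -155, - 88, - 701/19, - 354/13, - 5,123/13,101/4,787/6, 935,938 ] 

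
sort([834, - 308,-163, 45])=[ - 308,- 163, 45,834]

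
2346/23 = 102 = 102.00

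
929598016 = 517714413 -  - 411883603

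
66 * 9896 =653136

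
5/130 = 1/26 =0.04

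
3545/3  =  1181 + 2/3 = 1181.67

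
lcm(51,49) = 2499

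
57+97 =154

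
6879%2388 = 2103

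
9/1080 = 1/120 = 0.01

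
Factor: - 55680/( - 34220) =96/59  =  2^5*3^1 * 59^( - 1)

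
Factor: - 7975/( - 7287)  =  3^( - 1)*5^2*7^(  -  1)*11^1*29^1*347^(- 1)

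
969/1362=323/454 = 0.71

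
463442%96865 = 75982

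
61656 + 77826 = 139482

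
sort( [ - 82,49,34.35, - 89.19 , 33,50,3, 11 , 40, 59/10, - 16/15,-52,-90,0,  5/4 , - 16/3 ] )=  [ - 90, - 89.19,- 82,-52,  -  16/3,-16/15, 0,5/4, 3,59/10, 11,33,34.35, 40,49, 50 ] 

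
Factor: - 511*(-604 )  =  2^2 * 7^1*73^1*151^1 = 308644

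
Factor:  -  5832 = -2^3  *  3^6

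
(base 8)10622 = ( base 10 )4498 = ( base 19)C8E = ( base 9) 6147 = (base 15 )14ED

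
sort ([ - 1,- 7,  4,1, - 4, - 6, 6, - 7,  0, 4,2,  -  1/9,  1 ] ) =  [ - 7,  -  7, - 6, - 4,- 1, - 1/9, 0, 1, 1 , 2,  4 , 4,  6]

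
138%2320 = 138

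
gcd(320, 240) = 80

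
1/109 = 1/109 = 0.01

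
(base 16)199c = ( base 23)c91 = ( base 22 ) DC0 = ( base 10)6556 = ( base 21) EI4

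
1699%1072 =627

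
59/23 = 59/23 = 2.57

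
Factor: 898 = 2^1*449^1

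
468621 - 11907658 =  - 11439037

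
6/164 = 3/82 = 0.04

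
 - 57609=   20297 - 77906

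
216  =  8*27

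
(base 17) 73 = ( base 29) 46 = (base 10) 122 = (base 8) 172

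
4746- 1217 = 3529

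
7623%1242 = 171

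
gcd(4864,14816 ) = 32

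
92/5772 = 23/1443 = 0.02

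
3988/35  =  113+33/35= 113.94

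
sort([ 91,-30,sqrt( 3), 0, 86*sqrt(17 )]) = [- 30,0, sqrt( 3),91,  86* sqrt(17) ] 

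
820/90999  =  820/90999 = 0.01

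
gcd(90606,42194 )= 2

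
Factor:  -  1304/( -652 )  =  2=2^1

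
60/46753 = 60/46753 = 0.00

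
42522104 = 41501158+1020946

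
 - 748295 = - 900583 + 152288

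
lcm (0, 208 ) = 0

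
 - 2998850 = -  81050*37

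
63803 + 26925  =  90728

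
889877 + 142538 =1032415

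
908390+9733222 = 10641612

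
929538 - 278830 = 650708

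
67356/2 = 33678 = 33678.00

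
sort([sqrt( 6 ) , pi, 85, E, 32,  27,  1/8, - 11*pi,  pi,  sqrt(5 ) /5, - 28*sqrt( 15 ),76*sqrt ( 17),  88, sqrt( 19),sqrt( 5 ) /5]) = [ - 28*sqrt(15), - 11*pi, 1/8,sqrt (5)/5,sqrt( 5) /5, sqrt( 6), E, pi,  pi, sqrt ( 19),  27, 32, 85 , 88,76*sqrt( 17 ) ]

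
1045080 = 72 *14515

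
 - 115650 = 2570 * ( - 45)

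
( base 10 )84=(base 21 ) 40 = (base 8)124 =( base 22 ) 3I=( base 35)2e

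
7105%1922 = 1339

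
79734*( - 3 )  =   - 239202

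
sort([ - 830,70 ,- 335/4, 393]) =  [ - 830,-335/4 , 70 , 393 ] 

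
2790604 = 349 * 7996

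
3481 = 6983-3502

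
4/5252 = 1/1313 = 0.00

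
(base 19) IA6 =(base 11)5036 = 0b1101000100110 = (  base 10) 6694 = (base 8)15046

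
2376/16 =148+1/2 = 148.50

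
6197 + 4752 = 10949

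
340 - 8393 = -8053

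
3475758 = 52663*66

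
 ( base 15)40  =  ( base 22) 2G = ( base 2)111100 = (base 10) 60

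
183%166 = 17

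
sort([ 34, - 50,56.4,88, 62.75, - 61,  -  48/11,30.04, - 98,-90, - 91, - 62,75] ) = [-98, - 91, - 90 , - 62 , - 61, - 50, - 48/11,30.04,34, 56.4, 62.75,75,  88]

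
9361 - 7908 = 1453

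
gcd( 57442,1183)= 7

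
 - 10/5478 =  - 5/2739 =-0.00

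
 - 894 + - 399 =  - 1293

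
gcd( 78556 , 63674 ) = 2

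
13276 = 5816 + 7460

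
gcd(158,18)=2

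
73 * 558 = 40734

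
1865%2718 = 1865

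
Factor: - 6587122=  - 2^1*3293561^1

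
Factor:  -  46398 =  - 2^1 * 3^1 * 11^1*19^1 * 37^1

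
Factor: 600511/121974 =2^( - 1)*3^( - 1 )*29^( - 1)*463^1*701^(- 1 )*1297^1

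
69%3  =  0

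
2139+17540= 19679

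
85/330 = 17/66 = 0.26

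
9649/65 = 148 + 29/65= 148.45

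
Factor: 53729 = 13^1  *4133^1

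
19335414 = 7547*2562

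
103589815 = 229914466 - 126324651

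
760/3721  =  760/3721 = 0.20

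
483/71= 6+57/71 =6.80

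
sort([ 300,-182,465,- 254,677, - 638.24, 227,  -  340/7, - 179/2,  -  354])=[ - 638.24, - 354, - 254, - 182, - 179/2, - 340/7, 227, 300,465, 677]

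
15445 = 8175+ 7270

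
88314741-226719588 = - 138404847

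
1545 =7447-5902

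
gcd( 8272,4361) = 1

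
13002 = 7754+5248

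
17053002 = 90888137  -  73835135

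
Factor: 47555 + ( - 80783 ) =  - 33228 = -2^2 * 3^2*13^1*71^1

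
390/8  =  48 + 3/4 = 48.75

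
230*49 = 11270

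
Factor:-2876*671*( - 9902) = 19108839992 =2^3*11^1 * 61^1*719^1*4951^1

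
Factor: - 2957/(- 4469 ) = 41^(- 1 )*109^(-1)* 2957^1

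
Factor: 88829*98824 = 8778437096= 2^3*11^1*13^1 * 1123^1*6833^1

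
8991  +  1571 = 10562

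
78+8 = 86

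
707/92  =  7 + 63/92 = 7.68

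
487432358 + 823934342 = 1311366700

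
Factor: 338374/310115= 2^1*5^( - 1)*13^(-2)*461^1 = 922/845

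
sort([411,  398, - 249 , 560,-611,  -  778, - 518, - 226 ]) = [ - 778, - 611, - 518,  -  249, - 226, 398,411 , 560 ]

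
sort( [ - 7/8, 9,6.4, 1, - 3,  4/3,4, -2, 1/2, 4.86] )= [-3, -2, - 7/8,1/2,1,4/3, 4, 4.86 , 6.4,9]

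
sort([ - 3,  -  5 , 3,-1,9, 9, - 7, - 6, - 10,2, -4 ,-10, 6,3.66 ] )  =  [ - 10, - 10, - 7,-6, - 5, - 4, - 3, - 1,2,3, 3.66, 6, 9 , 9]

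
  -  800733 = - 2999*267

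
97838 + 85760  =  183598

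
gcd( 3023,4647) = 1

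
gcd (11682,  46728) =11682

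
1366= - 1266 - - 2632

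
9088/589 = 15 + 253/589= 15.43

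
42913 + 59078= 101991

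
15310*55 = 842050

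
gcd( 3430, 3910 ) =10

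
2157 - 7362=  - 5205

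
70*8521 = 596470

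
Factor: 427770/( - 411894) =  - 5^1*97^1*467^( - 1)=- 485/467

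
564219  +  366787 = 931006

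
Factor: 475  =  5^2*  19^1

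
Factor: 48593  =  48593^1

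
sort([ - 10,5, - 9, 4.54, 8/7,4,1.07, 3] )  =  [ - 10, - 9, 1.07,8/7, 3,4, 4.54, 5] 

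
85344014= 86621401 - 1277387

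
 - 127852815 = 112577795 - 240430610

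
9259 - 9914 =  - 655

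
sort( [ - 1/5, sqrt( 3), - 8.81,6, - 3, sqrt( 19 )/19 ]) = [- 8.81, - 3, - 1/5, sqrt( 19)/19,sqrt( 3 ),6]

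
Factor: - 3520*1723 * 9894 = -2^7*3^1 * 5^1* 11^1*17^1*97^1  *  1723^1  =  - 60006714240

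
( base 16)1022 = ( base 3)12122222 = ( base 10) 4130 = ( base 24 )742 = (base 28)57e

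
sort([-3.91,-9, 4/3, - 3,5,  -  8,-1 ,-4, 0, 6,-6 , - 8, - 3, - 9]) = [  -  9, - 9, -8, - 8,-6, -4,-3.91,-3,-3, - 1,0, 4/3, 5,6]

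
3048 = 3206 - 158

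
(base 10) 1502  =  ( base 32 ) 1EU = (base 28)1pi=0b10111011110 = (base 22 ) 326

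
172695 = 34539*5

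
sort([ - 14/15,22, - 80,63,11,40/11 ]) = [ -80, - 14/15,40/11,11 , 22 , 63 ]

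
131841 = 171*771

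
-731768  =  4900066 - 5631834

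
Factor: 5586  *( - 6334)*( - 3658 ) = 2^3*3^1 * 7^2 * 19^1*31^1*59^1*3167^1 = 129426346392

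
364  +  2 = 366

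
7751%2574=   29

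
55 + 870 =925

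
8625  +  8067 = 16692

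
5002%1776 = 1450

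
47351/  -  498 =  - 96 + 457/498  =  - 95.08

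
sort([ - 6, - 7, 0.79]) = [ - 7, - 6,  0.79]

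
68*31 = 2108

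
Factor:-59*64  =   - 2^6*59^1=- 3776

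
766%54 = 10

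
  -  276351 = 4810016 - 5086367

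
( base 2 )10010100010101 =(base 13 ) 4423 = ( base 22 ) JDB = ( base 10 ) 9493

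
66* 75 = 4950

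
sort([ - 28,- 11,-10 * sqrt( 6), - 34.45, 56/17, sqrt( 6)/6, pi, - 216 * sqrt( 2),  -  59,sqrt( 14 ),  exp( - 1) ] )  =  [  -  216* sqrt(2 ) ,-59,-34.45, - 28,- 10* sqrt (6) ,-11, exp ( - 1 )  ,  sqrt(6 )/6,  pi,56/17,  sqrt( 14)]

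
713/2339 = 713/2339= 0.30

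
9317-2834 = 6483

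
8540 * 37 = 315980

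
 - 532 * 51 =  - 27132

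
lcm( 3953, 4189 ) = 280663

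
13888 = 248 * 56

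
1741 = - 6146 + 7887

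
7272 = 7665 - 393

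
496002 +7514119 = 8010121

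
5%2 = 1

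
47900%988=476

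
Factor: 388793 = 388793^1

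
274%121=32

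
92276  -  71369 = 20907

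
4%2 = 0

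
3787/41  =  92 + 15/41 = 92.37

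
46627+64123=110750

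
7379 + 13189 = 20568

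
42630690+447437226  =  490067916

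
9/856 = 9/856 = 0.01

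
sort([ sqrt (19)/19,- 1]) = [ - 1,sqrt( 19)/19]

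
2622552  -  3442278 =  - 819726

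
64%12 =4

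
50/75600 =1/1512 = 0.00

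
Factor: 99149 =99149^1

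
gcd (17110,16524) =2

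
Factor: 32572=2^2 *17^1*479^1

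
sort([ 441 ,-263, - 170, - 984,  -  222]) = [ - 984, - 263,- 222 ,-170, 441 ]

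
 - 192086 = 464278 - 656364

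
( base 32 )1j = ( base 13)3c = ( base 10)51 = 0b110011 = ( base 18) 2f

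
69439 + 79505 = 148944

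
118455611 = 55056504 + 63399107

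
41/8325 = 41/8325 = 0.00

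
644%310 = 24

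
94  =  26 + 68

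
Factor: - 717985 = -5^1 * 37^1*3881^1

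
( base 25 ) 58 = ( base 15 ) 8d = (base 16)85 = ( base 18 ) 77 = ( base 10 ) 133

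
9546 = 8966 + 580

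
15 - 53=  -  38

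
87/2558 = 87/2558 = 0.03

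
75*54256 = 4069200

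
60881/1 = 60881 =60881.00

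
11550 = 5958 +5592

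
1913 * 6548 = 12526324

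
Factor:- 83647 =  - 233^1*359^1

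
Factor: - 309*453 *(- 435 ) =60889995  =  3^3*5^1*29^1*103^1*151^1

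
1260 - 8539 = - 7279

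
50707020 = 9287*5460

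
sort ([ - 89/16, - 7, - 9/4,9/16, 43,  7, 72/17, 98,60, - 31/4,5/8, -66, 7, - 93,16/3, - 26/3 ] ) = [  -  93, - 66 , - 26/3,-31/4, - 7, - 89/16 , - 9/4 , 9/16,5/8,72/17, 16/3,7, 7,43,60, 98]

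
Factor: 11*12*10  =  2^3*3^1*5^1*11^1= 1320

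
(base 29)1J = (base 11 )44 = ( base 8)60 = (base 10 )48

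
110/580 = 11/58= 0.19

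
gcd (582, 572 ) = 2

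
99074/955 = 103 + 709/955= 103.74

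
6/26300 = 3/13150 = 0.00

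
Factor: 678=2^1*3^1* 113^1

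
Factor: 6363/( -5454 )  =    -  2^( - 1 )*3^ (- 1)*7^1 = - 7/6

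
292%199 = 93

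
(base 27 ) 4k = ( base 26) 4o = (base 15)88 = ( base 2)10000000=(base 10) 128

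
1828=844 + 984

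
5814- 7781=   -  1967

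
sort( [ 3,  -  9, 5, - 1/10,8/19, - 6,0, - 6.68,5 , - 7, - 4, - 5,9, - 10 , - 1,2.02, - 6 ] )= [ - 10, - 9, - 7,-6.68, - 6, - 6, - 5,- 4, - 1,- 1/10,0, 8/19,2.02,3,5,5,9] 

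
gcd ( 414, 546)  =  6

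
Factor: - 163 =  - 163^1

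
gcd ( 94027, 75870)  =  1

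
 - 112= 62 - 174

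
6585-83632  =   - 77047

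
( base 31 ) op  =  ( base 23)1AA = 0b1100000001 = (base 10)769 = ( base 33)na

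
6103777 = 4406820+1696957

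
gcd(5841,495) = 99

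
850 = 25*34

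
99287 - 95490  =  3797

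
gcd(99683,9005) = 1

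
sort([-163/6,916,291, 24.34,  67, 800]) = [-163/6,24.34, 67,291,800, 916 ] 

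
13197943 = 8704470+4493473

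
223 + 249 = 472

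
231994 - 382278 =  - 150284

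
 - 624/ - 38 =312/19 = 16.42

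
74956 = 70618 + 4338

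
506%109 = 70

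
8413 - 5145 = 3268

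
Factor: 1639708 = 2^2*7^1*157^1*373^1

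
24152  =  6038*4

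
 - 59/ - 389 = 59/389 = 0.15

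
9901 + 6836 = 16737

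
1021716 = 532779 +488937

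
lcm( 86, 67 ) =5762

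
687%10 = 7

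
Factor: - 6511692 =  - 2^2 * 3^1*11^1 * 49331^1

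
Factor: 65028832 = 2^5*11^1*37^1*4993^1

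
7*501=3507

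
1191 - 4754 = - 3563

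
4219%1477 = 1265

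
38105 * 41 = 1562305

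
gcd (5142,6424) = 2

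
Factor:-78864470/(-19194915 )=2^1*3^( - 1)*23^1*342889^1*1279661^(-1 ) =15772894/3838983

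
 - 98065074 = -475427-97589647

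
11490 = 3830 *3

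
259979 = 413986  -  154007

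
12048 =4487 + 7561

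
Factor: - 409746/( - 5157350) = 204873/2578675 = 3^1*5^(-2 )*11^(-1)*47^1* 1453^1 * 9377^( -1)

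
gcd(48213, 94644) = 99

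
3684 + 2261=5945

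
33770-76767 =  - 42997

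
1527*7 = 10689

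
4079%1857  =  365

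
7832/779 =10 + 42/779  =  10.05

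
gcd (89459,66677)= 1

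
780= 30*26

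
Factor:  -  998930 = - 2^1*5^1*191^1*523^1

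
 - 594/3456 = -1+53/64=- 0.17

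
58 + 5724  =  5782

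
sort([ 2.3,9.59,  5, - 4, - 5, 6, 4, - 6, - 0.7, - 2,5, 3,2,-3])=[ - 6, - 5,  -  4,-3, - 2,  -  0.7,2,2.3,  3,4, 5  ,  5,  6,9.59 ]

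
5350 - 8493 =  - 3143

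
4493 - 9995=- 5502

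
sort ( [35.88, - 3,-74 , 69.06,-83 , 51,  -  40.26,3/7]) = [ -83, -74,-40.26, - 3 , 3/7,35.88,51, 69.06] 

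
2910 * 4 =11640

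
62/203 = 62/203 = 0.31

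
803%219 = 146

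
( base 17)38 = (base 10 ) 59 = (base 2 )111011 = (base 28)23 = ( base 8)73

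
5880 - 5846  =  34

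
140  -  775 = - 635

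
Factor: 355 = 5^1*71^1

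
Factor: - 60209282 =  - 2^1*7^1*67^1* 64189^1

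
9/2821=9/2821 = 0.00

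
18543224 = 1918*9668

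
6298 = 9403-3105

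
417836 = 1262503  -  844667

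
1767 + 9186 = 10953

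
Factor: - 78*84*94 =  - 2^4*3^2*7^1*13^1*47^1= -  615888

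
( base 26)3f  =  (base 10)93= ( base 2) 1011101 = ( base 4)1131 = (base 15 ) 63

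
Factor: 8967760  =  2^4 * 5^1*112097^1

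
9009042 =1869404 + 7139638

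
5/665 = 1/133 = 0.01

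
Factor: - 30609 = -3^2 * 19^1*179^1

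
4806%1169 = 130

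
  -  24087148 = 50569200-74656348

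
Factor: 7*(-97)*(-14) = 9506= 2^1*7^2*97^1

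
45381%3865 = 2866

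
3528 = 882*4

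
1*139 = 139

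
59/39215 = 59/39215= 0.00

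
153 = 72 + 81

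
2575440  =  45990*56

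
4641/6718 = 4641/6718= 0.69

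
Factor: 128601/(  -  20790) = -2^( - 1)*5^( - 1)*7^ ( - 1)*433^1 = - 433/70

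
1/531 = 1/531 = 0.00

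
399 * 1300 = 518700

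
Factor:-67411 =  - 67411^1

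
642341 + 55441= 697782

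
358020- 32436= 325584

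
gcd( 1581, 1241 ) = 17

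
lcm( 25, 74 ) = 1850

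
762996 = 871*876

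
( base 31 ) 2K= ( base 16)52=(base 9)101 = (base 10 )82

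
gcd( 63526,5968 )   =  2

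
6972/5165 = 1  +  1807/5165=1.35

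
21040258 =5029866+16010392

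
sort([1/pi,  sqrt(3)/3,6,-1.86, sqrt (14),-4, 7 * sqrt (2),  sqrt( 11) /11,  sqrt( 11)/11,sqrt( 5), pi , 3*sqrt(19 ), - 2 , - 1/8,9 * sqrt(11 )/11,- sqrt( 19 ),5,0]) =[ - sqrt( 19 ), - 4,-2, - 1.86, - 1/8 , 0, sqrt( 11)/11, sqrt( 11 ) /11,1/pi, sqrt (3) /3 , sqrt (5), 9*sqrt (11) /11 , pi, sqrt(14),5,6, 7*sqrt(2), 3 *sqrt(19)]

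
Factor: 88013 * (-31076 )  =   - 2^2*17^1*283^1*311^1* 457^1 = -2735091988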